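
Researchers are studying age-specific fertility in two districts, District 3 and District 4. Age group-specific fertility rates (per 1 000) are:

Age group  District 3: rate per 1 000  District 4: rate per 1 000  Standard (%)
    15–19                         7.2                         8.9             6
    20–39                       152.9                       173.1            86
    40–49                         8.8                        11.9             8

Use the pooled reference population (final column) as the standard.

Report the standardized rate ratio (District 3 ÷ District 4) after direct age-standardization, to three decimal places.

Standard weights: 0.06, 0.86, 0.08.
District 3: 0.0600×7.2 + 0.8600×152.9 + 0.0800×8.8 = 132.6300 per 1 000.
District 4: 0.0600×8.9 + 0.8600×173.1 + 0.0800×11.9 = 150.3520 per 1 000.
Ratio = 132.6300 ÷ 150.3520 = 0.88213.

0.882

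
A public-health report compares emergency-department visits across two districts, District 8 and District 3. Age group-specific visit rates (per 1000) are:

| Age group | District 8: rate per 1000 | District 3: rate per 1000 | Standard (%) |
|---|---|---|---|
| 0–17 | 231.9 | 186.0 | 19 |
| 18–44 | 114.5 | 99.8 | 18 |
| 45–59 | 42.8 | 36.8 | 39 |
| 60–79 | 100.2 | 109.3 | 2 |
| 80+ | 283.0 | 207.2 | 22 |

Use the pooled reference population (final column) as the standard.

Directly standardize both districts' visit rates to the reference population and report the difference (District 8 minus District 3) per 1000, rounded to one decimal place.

Standard weights: 0.19, 0.18, 0.39, 0.02, 0.22.
District 8: 0.1900×231.9 + 0.1800×114.5 + 0.3900×42.8 + 0.0200×100.2 + 0.2200×283.0 = 145.6270 per 1000.
District 3: 0.1900×186.0 + 0.1800×99.8 + 0.3900×36.8 + 0.0200×109.3 + 0.2200×207.2 = 115.4260 per 1000.
Difference = 145.6270 − 115.4260 = 30.2010.

30.2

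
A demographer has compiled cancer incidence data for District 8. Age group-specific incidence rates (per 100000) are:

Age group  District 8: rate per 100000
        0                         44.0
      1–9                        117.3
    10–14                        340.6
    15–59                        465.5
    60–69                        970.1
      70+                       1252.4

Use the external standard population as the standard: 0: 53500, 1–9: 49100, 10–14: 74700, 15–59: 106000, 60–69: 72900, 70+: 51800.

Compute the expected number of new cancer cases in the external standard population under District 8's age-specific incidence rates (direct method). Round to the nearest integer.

2185

Expected new cancer cases = Σ (standard pop × age-specific rate ÷ 100000)
= 53500×44.0/100000 + 49100×117.3/100000 + 74700×340.6/100000 + 106000×465.5/100000 + 72900×970.1/100000 + 51800×1252.4/100000
= 23.54 + 57.59 + 254.43 + 493.43 + 707.20 + 648.74 = 2184.94.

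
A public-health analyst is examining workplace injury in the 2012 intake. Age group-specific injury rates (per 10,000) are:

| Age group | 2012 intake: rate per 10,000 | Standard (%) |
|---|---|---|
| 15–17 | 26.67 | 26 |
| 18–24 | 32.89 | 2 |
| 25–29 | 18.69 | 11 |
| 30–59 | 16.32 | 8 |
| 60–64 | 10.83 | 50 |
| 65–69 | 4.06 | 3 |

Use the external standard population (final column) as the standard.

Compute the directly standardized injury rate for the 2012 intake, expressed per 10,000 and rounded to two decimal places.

Standard weights: 0.26, 0.02, 0.11, 0.08, 0.50, 0.03.
Standardized rate: 0.2600×26.67 + 0.0200×32.89 + 0.1100×18.69 + 0.0800×16.32 + 0.5000×10.83 + 0.0300×4.06 = 16.4903 per 10,000.

16.49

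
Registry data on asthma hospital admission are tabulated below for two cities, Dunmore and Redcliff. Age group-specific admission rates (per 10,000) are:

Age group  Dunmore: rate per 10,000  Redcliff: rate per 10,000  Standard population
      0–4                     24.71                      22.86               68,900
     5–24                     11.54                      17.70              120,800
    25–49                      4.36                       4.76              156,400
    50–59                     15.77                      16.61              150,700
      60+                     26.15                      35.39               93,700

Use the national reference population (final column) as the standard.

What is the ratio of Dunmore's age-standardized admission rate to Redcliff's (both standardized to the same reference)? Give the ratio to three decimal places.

Standard total = 590,500; weights = 0.1167, 0.2046, 0.2649, 0.2552, 0.1587.
Dunmore: 0.1167×24.71 + 0.2046×11.54 + 0.2649×4.36 + 0.2552×15.77 + 0.1587×26.15 = 14.5728 per 10,000.
Redcliff: 0.1167×22.86 + 0.2046×17.70 + 0.2649×4.76 + 0.2552×16.61 + 0.1587×35.39 = 17.4036 per 10,000.
Ratio = 14.5728 ÷ 17.4036 = 0.83734.

0.837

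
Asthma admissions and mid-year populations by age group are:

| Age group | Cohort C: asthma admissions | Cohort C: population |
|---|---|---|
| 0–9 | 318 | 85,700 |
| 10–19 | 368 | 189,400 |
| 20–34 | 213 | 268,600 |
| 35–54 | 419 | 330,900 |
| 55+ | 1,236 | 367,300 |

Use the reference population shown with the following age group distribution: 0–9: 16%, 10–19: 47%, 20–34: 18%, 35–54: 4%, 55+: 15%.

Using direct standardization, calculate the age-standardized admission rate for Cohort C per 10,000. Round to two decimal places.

22.05

Age-specific rates per 10,000 for Cohort C: 37.11, 19.43, 7.93, 12.66, 33.65.
Standard weights: 0.16, 0.47, 0.18, 0.04, 0.15.
Standardized rate: 0.1600×37.11 + 0.4700×19.43 + 0.1800×7.93 + 0.0400×12.66 + 0.1500×33.65 = 22.0505 per 10,000.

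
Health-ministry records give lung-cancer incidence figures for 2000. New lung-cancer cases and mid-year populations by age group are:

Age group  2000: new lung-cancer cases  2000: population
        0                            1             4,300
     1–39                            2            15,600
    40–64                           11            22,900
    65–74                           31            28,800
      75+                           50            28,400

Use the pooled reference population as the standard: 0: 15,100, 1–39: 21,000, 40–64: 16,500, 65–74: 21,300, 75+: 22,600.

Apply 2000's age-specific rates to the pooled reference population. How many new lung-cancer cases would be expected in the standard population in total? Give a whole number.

77

Age-specific rates per 100,000 for 2000: 23.26, 12.82, 48.03, 107.64, 176.06.
Expected new lung-cancer cases = Σ (standard pop × age-specific rate ÷ 100,000)
= 15,100×23.26/100,000 + 21,000×12.82/100,000 + 16,500×48.03/100,000 + 21,300×107.64/100,000 + 22,600×176.06/100,000
= 3.51 + 2.69 + 7.93 + 22.93 + 39.79 = 76.85.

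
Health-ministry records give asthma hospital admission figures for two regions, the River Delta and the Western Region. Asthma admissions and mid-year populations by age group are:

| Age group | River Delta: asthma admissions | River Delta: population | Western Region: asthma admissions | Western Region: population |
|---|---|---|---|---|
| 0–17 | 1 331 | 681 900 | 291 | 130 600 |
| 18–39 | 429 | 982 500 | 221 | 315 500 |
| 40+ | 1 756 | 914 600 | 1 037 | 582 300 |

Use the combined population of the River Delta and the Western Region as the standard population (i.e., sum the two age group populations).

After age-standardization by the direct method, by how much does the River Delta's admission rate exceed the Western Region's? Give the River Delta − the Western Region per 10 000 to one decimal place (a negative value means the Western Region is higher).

Age-specific rates per 10 000 for the River Delta: 19.52, 4.37, 19.20.
For the Western Region: 22.28, 7.00, 17.81.
Combined standard total = 3 607 400; weights = 0.2252, 0.3598, 0.4150.
The River Delta: 0.2252×19.52 + 0.3598×4.37 + 0.4150×19.20 = 13.9343 per 10 000.
The Western Region: 0.2252×22.28 + 0.3598×7.00 + 0.4150×17.81 = 14.9287 per 10 000.
Difference = 13.9343 − 14.9287 = -0.9944.

-1.0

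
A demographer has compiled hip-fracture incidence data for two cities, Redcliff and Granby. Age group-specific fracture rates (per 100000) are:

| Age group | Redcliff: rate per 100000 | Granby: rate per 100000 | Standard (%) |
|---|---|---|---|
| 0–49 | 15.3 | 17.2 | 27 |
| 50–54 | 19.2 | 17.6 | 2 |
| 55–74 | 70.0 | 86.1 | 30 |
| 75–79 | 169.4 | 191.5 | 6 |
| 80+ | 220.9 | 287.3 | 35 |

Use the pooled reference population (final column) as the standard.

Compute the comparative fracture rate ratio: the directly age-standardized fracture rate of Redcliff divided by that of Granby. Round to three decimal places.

0.791

Standard weights: 0.27, 0.02, 0.30, 0.06, 0.35.
Redcliff: 0.2700×15.3 + 0.0200×19.2 + 0.3000×70.0 + 0.0600×169.4 + 0.3500×220.9 = 112.9940 per 100000.
Granby: 0.2700×17.2 + 0.0200×17.6 + 0.3000×86.1 + 0.0600×191.5 + 0.3500×287.3 = 142.8710 per 100000.
Ratio = 112.9940 ÷ 142.8710 = 0.79088.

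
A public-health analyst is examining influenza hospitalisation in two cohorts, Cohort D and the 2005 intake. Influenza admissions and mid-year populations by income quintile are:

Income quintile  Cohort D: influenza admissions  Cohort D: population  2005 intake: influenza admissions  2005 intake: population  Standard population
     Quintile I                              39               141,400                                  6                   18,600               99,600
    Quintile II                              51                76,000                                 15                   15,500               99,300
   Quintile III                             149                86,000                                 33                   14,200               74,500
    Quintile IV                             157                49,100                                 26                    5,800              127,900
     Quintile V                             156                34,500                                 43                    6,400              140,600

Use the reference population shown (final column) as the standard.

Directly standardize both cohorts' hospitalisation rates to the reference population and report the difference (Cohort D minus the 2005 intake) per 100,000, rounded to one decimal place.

-101.8

Income-specific rates per 100,000 for Cohort D: 27.58, 67.11, 173.26, 319.76, 452.17.
For the 2005 intake: 32.26, 96.77, 232.39, 448.28, 671.88.
Standard total = 541,900; weights = 0.1838, 0.1832, 0.1375, 0.2360, 0.2595.
Cohort D: 0.1838×27.58 + 0.1832×67.11 + 0.1375×173.26 + 0.2360×319.76 + 0.2595×452.17 = 233.9742 per 100,000.
The 2005 intake: 0.1838×32.26 + 0.1832×96.77 + 0.1375×232.39 + 0.2360×448.28 + 0.2595×671.88 = 335.7373 per 100,000.
Difference = 233.9742 − 335.7373 = -101.7632.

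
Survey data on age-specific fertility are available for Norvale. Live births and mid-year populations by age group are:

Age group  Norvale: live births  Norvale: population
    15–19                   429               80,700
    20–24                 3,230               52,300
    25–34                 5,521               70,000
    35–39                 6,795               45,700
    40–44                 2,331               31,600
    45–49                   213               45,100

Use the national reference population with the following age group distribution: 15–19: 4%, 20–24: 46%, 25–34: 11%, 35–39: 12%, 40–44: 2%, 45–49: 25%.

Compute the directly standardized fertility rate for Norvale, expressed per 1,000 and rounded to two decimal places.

Age-specific rates per 1,000 for Norvale: 5.316, 61.759, 78.871, 148.687, 73.766, 4.723.
Standard weights: 0.04, 0.46, 0.11, 0.12, 0.02, 0.25.
Standardized rate: 0.0400×5.316 + 0.4600×61.759 + 0.1100×78.871 + 0.1200×148.687 + 0.0200×73.766 + 0.2500×4.723 = 57.7962 per 1,000.

57.80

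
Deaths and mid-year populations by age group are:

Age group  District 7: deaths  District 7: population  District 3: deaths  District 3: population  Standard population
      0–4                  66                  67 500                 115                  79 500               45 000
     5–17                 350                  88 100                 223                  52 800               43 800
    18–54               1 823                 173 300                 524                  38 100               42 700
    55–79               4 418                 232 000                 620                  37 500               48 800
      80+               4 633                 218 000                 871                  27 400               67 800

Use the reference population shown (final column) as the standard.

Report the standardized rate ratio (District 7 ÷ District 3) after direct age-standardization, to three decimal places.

Age-specific rates per 1 000 for District 7: 0.978, 3.973, 10.519, 19.043, 21.252.
For District 3: 1.447, 4.223, 13.753, 16.533, 31.788.
Standard total = 248 100; weights = 0.1814, 0.1765, 0.1721, 0.1967, 0.2733.
District 7: 0.1814×0.978 + 0.1765×3.973 + 0.1721×10.519 + 0.1967×19.043 + 0.2733×21.252 = 12.2426 per 1 000.
District 3: 0.1814×1.447 + 0.1765×4.223 + 0.1721×13.753 + 0.1967×16.533 + 0.2733×31.788 = 15.3141 per 1 000.
Ratio = 12.2426 ÷ 15.3141 = 0.79943.

0.799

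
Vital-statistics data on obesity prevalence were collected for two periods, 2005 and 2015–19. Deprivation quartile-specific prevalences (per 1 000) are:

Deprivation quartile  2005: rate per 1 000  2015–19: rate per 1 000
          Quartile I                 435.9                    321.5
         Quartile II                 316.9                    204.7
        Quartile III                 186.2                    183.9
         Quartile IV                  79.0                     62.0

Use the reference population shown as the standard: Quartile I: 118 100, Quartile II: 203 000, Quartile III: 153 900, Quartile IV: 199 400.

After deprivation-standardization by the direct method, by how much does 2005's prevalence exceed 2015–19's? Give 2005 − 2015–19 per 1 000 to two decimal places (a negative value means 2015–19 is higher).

59.36

Standard total = 674 400; weights = 0.1751, 0.3010, 0.2282, 0.2957.
2005: 0.1751×435.9 + 0.3010×316.9 + 0.2282×186.2 + 0.2957×79.0 = 237.5731 per 1 000.
2015–19: 0.1751×321.5 + 0.3010×204.7 + 0.2282×183.9 + 0.2957×62.0 = 178.2151 per 1 000.
Difference = 237.5731 − 178.2151 = 59.3580.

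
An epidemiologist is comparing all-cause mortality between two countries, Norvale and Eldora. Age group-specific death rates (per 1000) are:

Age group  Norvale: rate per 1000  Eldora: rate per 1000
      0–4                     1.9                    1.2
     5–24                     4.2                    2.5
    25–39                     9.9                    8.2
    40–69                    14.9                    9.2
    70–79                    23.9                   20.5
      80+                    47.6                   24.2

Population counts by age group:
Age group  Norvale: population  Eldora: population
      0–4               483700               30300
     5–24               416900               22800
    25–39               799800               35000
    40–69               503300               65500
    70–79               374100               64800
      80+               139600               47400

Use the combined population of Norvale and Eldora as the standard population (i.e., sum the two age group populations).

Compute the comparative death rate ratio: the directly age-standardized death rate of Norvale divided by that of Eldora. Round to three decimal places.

Combined standard total = 2983200; weights = 0.1723, 0.1474, 0.2798, 0.1907, 0.1471, 0.0627.
Norvale: 0.1723×1.9 + 0.1474×4.2 + 0.2798×9.9 + 0.1907×14.9 + 0.1471×23.9 + 0.0627×47.6 = 13.0578 per 1000.
Eldora: 0.1723×1.2 + 0.1474×2.5 + 0.2798×8.2 + 0.1907×9.2 + 0.1471×20.5 + 0.0627×24.2 = 9.1570 per 1000.
Ratio = 13.0578 ÷ 9.1570 = 1.42598.

1.426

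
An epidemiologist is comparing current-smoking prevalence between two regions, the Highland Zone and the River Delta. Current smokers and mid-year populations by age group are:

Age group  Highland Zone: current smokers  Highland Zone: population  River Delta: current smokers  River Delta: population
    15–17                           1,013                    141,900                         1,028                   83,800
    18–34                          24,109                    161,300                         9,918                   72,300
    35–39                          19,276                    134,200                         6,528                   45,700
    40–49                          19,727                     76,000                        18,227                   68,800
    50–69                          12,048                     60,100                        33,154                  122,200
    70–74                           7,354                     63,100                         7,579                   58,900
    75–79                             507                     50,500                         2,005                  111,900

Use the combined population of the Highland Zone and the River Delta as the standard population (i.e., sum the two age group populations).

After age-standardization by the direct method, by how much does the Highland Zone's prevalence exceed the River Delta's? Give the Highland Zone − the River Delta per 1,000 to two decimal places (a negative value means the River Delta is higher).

Age-specific rates per 1,000 for the Highland Zone: 7.139, 149.467, 143.636, 259.566, 200.466, 116.545, 10.040.
For the River Delta: 12.267, 137.178, 142.845, 264.927, 271.309, 128.676, 17.918.
Combined standard total = 1,250,700; weights = 0.1805, 0.1868, 0.1438, 0.1158, 0.1458, 0.0975, 0.1298.
The Highland Zone: 0.1805×7.139 + 0.1868×149.467 + 0.1438×143.636 + 0.1158×259.566 + 0.1458×200.466 + 0.0975×116.545 + 0.1298×10.040 = 121.8085 per 1,000.
The River Delta: 0.1805×12.267 + 0.1868×137.178 + 0.1438×142.845 + 0.1158×264.927 + 0.1458×271.309 + 0.0975×128.676 + 0.1298×17.918 = 133.4779 per 1,000.
Difference = 121.8085 − 133.4779 = -11.6694.

-11.67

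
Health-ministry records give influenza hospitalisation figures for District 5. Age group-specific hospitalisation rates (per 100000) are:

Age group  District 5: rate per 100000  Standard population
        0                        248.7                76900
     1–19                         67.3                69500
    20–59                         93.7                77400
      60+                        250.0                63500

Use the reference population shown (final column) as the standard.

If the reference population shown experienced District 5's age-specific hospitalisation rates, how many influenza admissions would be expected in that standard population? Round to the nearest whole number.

Expected influenza admissions = Σ (standard pop × age-specific rate ÷ 100000)
= 76900×248.7/100000 + 69500×67.3/100000 + 77400×93.7/100000 + 63500×250.0/100000
= 191.25 + 46.77 + 72.52 + 158.75 = 469.30.

469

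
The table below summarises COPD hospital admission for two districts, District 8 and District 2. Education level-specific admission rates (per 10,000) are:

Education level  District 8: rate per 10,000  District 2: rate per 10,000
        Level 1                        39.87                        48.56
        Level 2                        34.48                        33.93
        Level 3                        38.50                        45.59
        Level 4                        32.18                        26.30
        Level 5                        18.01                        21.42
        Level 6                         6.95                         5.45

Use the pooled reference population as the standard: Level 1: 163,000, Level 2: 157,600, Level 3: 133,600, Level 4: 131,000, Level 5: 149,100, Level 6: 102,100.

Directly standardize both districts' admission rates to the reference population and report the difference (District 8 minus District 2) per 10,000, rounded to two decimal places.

-2.23

Standard total = 836,400; weights = 0.1949, 0.1884, 0.1597, 0.1566, 0.1783, 0.1221.
District 8: 0.1949×39.87 + 0.1884×34.48 + 0.1597×38.50 + 0.1566×32.18 + 0.1783×18.01 + 0.1221×6.95 = 29.5157 per 10,000.
District 2: 0.1949×48.56 + 0.1884×33.93 + 0.1597×45.59 + 0.1566×26.30 + 0.1783×21.42 + 0.1221×5.45 = 31.7419 per 10,000.
Difference = 29.5157 − 31.7419 = -2.2262.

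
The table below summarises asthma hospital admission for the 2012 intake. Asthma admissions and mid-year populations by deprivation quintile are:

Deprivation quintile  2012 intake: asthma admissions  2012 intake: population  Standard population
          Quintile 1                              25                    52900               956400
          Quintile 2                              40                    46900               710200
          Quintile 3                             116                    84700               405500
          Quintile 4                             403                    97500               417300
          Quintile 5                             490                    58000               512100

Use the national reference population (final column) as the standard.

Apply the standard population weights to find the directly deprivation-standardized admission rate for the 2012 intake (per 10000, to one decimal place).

Deprivation-specific rates per 10000 for the 2012 intake: 4.73, 8.53, 13.70, 41.33, 84.48.
Standard total = 3001500; weights = 0.3186, 0.2366, 0.1351, 0.1390, 0.1706.
Standardized rate: 0.3186×4.73 + 0.2366×8.53 + 0.1351×13.70 + 0.1390×41.33 + 0.1706×84.48 = 25.5347 per 10000.

25.5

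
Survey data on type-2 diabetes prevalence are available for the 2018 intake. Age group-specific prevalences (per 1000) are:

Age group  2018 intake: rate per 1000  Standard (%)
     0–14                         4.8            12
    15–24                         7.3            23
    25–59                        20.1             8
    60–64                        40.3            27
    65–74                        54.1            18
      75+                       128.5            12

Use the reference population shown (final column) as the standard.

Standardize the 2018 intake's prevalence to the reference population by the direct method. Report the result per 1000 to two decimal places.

Standard weights: 0.12, 0.23, 0.08, 0.27, 0.18, 0.12.
Standardized rate: 0.1200×4.8 + 0.2300×7.3 + 0.0800×20.1 + 0.2700×40.3 + 0.1800×54.1 + 0.1200×128.5 = 39.9020 per 1000.

39.90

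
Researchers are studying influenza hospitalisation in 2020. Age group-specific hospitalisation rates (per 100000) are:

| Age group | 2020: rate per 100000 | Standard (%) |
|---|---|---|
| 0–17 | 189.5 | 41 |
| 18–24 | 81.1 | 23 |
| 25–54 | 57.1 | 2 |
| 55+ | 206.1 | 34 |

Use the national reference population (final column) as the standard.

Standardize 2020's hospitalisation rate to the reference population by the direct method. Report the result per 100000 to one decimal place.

167.6

Standard weights: 0.41, 0.23, 0.02, 0.34.
Standardized rate: 0.4100×189.5 + 0.2300×81.1 + 0.0200×57.1 + 0.3400×206.1 = 167.5640 per 100000.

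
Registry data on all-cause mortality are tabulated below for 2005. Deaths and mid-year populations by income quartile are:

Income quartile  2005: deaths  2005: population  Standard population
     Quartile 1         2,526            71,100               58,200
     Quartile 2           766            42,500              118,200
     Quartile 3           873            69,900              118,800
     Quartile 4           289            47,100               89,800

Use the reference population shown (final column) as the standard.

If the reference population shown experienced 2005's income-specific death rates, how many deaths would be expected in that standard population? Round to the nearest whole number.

Income-specific rates per 1,000 for 2005: 35.527, 18.024, 12.489, 6.136.
Expected deaths = Σ (standard pop × income-specific rate ÷ 1,000)
= 58,200×35.527/1,000 + 118,200×18.024/1,000 + 118,800×12.489/1,000 + 89,800×6.136/1,000
= 2067.70 + 2130.38 + 1483.73 + 551.00 = 6232.80.

6233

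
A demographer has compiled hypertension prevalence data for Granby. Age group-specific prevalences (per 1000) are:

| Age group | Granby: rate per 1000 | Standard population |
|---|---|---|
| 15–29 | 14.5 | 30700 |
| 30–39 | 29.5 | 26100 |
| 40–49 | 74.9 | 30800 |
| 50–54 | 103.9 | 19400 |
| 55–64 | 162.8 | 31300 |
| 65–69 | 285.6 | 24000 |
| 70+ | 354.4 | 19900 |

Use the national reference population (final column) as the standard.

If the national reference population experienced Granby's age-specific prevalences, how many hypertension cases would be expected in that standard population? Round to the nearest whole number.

Expected hypertension cases = Σ (standard pop × age-specific rate ÷ 1000)
= 30700×14.5/1000 + 26100×29.5/1000 + 30800×74.9/1000 + 19400×103.9/1000 + 31300×162.8/1000 + 24000×285.6/1000 + 19900×354.4/1000
= 445.15 + 769.95 + 2306.92 + 2015.66 + 5095.64 + 6854.40 + 7052.56 = 24540.28.

24540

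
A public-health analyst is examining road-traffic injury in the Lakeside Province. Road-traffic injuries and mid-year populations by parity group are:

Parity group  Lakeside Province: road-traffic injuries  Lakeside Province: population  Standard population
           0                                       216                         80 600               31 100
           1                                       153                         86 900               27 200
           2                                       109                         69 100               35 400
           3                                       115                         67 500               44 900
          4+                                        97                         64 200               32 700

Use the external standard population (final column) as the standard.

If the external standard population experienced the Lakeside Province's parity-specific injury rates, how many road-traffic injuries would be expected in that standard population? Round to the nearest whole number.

Parity-specific rates per 100 000 for the Lakeside Province: 267.99, 176.06, 157.74, 170.37, 151.09.
Expected road-traffic injuries = Σ (standard pop × parity-specific rate ÷ 100 000)
= 31 100×267.99/100 000 + 27 200×176.06/100 000 + 35 400×157.74/100 000 + 44 900×170.37/100 000 + 32 700×151.09/100 000
= 83.34 + 47.89 + 55.84 + 76.50 + 49.41 = 312.98.

313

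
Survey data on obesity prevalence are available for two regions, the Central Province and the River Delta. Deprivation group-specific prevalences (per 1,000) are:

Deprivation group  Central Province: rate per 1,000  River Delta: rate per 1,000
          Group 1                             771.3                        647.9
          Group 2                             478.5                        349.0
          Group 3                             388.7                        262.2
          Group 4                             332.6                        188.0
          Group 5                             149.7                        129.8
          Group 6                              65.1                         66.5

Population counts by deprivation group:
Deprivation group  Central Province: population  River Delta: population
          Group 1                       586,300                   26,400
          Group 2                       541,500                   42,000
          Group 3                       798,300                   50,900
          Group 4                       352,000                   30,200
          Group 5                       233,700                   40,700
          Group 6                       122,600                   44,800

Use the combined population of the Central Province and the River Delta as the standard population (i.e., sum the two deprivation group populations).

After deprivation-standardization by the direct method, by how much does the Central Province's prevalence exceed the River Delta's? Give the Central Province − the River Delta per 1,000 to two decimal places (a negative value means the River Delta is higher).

111.20

Combined standard total = 2,869,400; weights = 0.2135, 0.2034, 0.2960, 0.1332, 0.0956, 0.0583.
The Central Province: 0.2135×771.3 + 0.2034×478.5 + 0.2960×388.7 + 0.1332×332.6 + 0.0956×149.7 + 0.0583×65.1 = 439.4506 per 1,000.
The River Delta: 0.2135×647.9 + 0.2034×349.0 + 0.2960×262.2 + 0.1332×188.0 + 0.0956×129.8 + 0.0583×66.5 = 328.2473 per 1,000.
Difference = 439.4506 − 328.2473 = 111.2032.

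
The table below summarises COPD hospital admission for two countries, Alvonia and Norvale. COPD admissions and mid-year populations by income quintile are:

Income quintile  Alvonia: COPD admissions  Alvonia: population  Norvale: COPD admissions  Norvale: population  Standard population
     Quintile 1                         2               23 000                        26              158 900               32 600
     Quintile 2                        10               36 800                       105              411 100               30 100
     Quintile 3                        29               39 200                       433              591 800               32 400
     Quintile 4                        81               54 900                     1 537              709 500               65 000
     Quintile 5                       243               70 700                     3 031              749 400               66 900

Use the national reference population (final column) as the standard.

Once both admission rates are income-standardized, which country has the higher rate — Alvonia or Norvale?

Norvale

Income-specific rates per 10 000 for Alvonia: 0.87, 2.72, 7.40, 14.75, 34.37.
For Norvale: 1.64, 2.55, 7.32, 21.66, 40.45.
Standard total = 227 000; weights = 0.1436, 0.1326, 0.1427, 0.2863, 0.2947.
Alvonia: 0.1436×0.87 + 0.1326×2.72 + 0.1427×7.40 + 0.2863×14.75 + 0.2947×34.37 = 15.8953 per 10 000.
Norvale: 0.1436×1.64 + 0.1326×2.55 + 0.1427×7.32 + 0.2863×21.66 + 0.2947×40.45 = 19.7410 per 10 000.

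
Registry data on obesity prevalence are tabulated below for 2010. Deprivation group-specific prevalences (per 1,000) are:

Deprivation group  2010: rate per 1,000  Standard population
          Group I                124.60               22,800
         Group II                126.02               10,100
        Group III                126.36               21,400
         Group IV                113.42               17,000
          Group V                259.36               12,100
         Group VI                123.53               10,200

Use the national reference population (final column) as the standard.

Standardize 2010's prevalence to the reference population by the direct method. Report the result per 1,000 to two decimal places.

140.43

Standard total = 93,600; weights = 0.2436, 0.1079, 0.2286, 0.1816, 0.1293, 0.1090.
Standardized rate: 0.2436×124.60 + 0.1079×126.02 + 0.2286×126.36 + 0.1816×113.42 + 0.1293×259.36 + 0.1090×123.53 = 140.4294 per 1,000.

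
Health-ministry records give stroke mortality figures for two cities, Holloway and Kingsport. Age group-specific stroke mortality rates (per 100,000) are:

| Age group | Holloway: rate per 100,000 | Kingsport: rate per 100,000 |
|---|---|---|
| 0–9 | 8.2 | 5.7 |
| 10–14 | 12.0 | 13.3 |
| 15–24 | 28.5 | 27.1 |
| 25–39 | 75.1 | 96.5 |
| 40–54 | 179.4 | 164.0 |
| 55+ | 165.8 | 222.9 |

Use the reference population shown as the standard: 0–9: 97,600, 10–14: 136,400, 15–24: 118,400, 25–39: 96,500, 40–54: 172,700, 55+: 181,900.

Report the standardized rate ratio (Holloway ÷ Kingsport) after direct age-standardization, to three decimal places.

Standard total = 803,500; weights = 0.1215, 0.1698, 0.1474, 0.1201, 0.2149, 0.2264.
Holloway: 0.1215×8.2 + 0.1698×12.0 + 0.1474×28.5 + 0.1201×75.1 + 0.2149×179.4 + 0.2264×165.8 = 92.3461 per 100,000.
Kingsport: 0.1215×5.7 + 0.1698×13.3 + 0.1474×27.1 + 0.1201×96.5 + 0.2149×164.0 + 0.2264×222.9 = 104.2435 per 100,000.
Ratio = 92.3461 ÷ 104.2435 = 0.88587.

0.886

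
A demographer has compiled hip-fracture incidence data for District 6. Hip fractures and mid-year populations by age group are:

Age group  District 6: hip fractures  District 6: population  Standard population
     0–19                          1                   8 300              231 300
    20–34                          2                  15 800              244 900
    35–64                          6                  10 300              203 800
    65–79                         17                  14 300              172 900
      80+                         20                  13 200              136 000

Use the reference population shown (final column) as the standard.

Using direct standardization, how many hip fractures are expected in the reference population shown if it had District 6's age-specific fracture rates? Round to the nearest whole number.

Age-specific rates per 100 000 for District 6: 12.05, 12.66, 58.25, 118.88, 151.52.
Expected hip fractures = Σ (standard pop × age-specific rate ÷ 100 000)
= 231 300×12.05/100 000 + 244 900×12.66/100 000 + 203 800×58.25/100 000 + 172 900×118.88/100 000 + 136 000×151.52/100 000
= 27.87 + 31.00 + 118.72 + 205.55 + 206.06 = 589.19.

589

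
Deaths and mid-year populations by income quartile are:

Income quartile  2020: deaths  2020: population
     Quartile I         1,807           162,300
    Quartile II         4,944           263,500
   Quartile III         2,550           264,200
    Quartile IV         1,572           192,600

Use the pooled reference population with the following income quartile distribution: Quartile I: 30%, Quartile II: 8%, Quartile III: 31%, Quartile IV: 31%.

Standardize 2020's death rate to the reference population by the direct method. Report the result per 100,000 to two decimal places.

Income-specific rates per 100,000 for 2020: 1113.37, 1876.28, 965.18, 816.20.
Standard weights: 0.30, 0.08, 0.31, 0.31.
Standardized rate: 0.3000×1113.37 + 0.0800×1876.28 + 0.3100×965.18 + 0.3100×816.20 = 1036.3405 per 100,000.

1036.34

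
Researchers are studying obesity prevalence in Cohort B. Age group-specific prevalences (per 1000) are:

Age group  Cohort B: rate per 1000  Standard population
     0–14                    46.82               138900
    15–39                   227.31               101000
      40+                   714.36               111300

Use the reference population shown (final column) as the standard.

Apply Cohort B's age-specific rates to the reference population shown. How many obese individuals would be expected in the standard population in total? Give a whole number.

108970

Expected obese individuals = Σ (standard pop × age-specific rate ÷ 1000)
= 138900×46.82/1000 + 101000×227.31/1000 + 111300×714.36/1000
= 6503.30 + 22958.31 + 79508.27 = 108969.88.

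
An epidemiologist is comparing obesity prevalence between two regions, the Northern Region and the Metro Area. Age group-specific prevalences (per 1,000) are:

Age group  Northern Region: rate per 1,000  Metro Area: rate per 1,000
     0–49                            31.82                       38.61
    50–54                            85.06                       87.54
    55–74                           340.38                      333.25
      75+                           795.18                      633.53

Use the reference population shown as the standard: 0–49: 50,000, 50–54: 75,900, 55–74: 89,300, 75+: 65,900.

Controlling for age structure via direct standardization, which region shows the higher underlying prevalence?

Standard total = 281,100; weights = 0.1779, 0.2700, 0.3177, 0.2344.
The Northern Region: 0.1779×31.82 + 0.2700×85.06 + 0.3177×340.38 + 0.2344×795.18 = 323.1781 per 1,000.
The Metro Area: 0.1779×38.61 + 0.2700×87.54 + 0.3177×333.25 + 0.2344×633.53 = 284.8938 per 1,000.

Northern Region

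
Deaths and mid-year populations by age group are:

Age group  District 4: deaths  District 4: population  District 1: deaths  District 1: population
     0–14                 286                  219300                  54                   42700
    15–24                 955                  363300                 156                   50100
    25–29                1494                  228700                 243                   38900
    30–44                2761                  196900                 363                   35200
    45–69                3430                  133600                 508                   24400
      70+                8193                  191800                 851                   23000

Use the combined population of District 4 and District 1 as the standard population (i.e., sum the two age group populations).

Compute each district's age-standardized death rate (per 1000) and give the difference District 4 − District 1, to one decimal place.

Age-specific rates per 1000 for District 4: 1.304, 2.629, 6.533, 14.022, 25.674, 42.716.
For District 1: 1.265, 3.114, 6.247, 10.312, 20.820, 37.000.
Combined standard total = 1547900; weights = 0.1693, 0.2671, 0.1729, 0.1499, 0.1021, 0.1388.
District 4: 0.1693×1.304 + 0.2671×2.629 + 0.1729×6.533 + 0.1499×14.022 + 0.1021×25.674 + 0.1388×42.716 = 12.7030 per 1000.
District 1: 0.1693×1.265 + 0.2671×3.114 + 0.1729×6.247 + 0.1499×10.312 + 0.1021×20.820 + 0.1388×37.000 = 10.9315 per 1000.
Difference = 12.7030 − 10.9315 = 1.7715.

1.8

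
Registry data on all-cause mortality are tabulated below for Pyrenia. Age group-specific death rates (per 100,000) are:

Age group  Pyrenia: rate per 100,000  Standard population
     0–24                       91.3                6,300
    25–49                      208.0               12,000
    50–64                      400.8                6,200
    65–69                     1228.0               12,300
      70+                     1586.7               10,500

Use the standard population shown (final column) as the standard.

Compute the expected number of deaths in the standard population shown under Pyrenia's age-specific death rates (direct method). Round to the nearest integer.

Expected deaths = Σ (standard pop × age-specific rate ÷ 100,000)
= 6,300×91.3/100,000 + 12,000×208.0/100,000 + 6,200×400.8/100,000 + 12,300×1228.0/100,000 + 10,500×1586.7/100,000
= 5.75 + 24.96 + 24.85 + 151.04 + 166.60 = 373.21.

373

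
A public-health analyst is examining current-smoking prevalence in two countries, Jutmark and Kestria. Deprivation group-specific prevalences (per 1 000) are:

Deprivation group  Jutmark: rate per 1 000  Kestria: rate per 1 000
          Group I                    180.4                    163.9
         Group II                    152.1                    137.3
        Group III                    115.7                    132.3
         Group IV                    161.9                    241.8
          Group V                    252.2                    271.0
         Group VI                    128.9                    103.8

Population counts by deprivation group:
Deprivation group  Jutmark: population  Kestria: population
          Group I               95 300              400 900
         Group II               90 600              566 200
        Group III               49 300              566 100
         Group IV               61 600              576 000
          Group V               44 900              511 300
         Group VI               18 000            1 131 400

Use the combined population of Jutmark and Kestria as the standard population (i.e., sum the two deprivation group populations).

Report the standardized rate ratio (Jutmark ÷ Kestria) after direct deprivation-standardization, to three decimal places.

0.963

Combined standard total = 4 111 600; weights = 0.1207, 0.1597, 0.1497, 0.1551, 0.1353, 0.2796.
Jutmark: 0.1207×180.4 + 0.1597×152.1 + 0.1497×115.7 + 0.1551×161.9 + 0.1353×252.2 + 0.2796×128.9 = 158.6424 per 1 000.
Kestria: 0.1207×163.9 + 0.1597×137.3 + 0.1497×132.3 + 0.1551×241.8 + 0.1353×271.0 + 0.2796×103.8 = 164.6884 per 1 000.
Ratio = 158.6424 ÷ 164.6884 = 0.96329.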